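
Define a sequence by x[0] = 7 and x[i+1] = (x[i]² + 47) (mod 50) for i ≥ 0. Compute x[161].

46

We have x[0] = 7,  x[1] = 46,  x[2] = 13,  x[3] = 16,  x[4] = 3,  x[5] = 6,  x[6] = 33,  x[7] = 36,  x[8] = 43,  x[9] = 46.
Since x[9] = x[1] = 46, the sequence is eventually periodic: after a pre-period of length 1 it cycles with period 8.
For i ≥ 1, x[i] depends only on (i - 1) mod 8. (161 - 1) mod 8 = 0, so x[161] = x[1] = 46.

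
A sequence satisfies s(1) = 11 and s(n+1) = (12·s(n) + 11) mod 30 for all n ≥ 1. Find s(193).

Listing terms: s(1) = 11; s(2) = 23; s(3) = 17; s(4) = 5; s(5) = 11.
The sequence repeats with period 4.
(193 - 1) mod 4 = 0, so s(193) = s(1) = 11.

11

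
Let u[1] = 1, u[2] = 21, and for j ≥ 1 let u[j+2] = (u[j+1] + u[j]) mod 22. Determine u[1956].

20

Computing terms: u[1] = 1, u[2] = 21, u[3] = 0, u[4] = 21, u[5] = 21, u[6] = 20, u[7] = 19, u[8] = 17, u[9] = 14, u[10] = 9, u[11] = 1, u[12] = 10, u[13] = 11, u[14] = 21, u[15] = 10, u[16] = 9, u[17] = 19, u[18] = 6, u[19] = 3, u[20] = 9, u[21] = 12, u[22] = 21, u[23] = 11, u[24] = 10, u[25] = 21, u[26] = 9, u[27] = 8, u[28] = 17, u[29] = 3, u[30] = 20, u[31] = 1, u[32] = 21.
The sequence repeats with period 30.
(1956 - 1) mod 30 = 5, so u[1956] = u[6] = 20.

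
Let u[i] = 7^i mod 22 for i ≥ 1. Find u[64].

u[1] = 7,  u[2] = 5,  u[3] = 13,  u[4] = 3,  u[5] = 21,  u[6] = 15,  u[7] = 17,  u[8] = 9,  u[9] = 19,  u[10] = 1,  u[11] = 7.
The sequence repeats with period 10.
(64 - 1) mod 10 = 3, so u[64] = u[4] = 3.

3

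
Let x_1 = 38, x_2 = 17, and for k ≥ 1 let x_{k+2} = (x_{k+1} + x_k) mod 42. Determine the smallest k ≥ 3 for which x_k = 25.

We have x_1 = 38,  x_2 = 17,  x_3 = 13,  x_4 = 30,  x_5 = 1,  x_6 = 31,  x_7 = 32,  x_8 = 21,  x_9 = 11,  x_{10} = 32,  x_{11} = 1,  x_{12} = 33,  x_{13} = 34,  x_{14} = 25,  x_{15} = 17,  x_{16} = 0,  x_{17} = 17,  x_{18} = 17,  x_{19} = 34,  x_{20} = 9,  x_{21} = 1,  x_{22} = 10,  x_{23} = 11,  x_{24} = 21,  x_{25} = 32,  x_{26} = 11,  x_{27} = 1,  x_{28} = 12,  x_{29} = 13,  x_{30} = 25,  x_{31} = 38,  x_{32} = 21,  x_{33} = 17,  x_{34} = 38,  x_{35} = 13,  x_{36} = 9,  x_{37} = 22,  x_{38} = 31,  x_{39} = 11,  x_{40} = 0,  x_{41} = 11,  x_{42} = 11,  x_{43} = 22,  x_{44} = 33,  x_{45} = 13,  x_{46} = 4,  x_{47} = 17,  x_{48} = 21,  x_{49} = 38,  x_{50} = 17.
Since (x_{49}, x_{50}) = (x_1, x_2) = (38, 17) (two consecutive terms determine the rest), the sequence is periodic with period 48.
The value 25 first appears (with k ≥ 3) at x_{14}.

14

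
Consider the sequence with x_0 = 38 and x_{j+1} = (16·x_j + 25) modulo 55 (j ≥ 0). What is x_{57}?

Computing terms: x_0 = 38, x_1 = 28, x_2 = 33, x_3 = 3, x_4 = 18, x_5 = 38.
Since x_5 = x_0 = 38, the sequence is periodic with period 5.
(57 - 0) mod 5 = 2, so x_{57} = x_2 = 33.

33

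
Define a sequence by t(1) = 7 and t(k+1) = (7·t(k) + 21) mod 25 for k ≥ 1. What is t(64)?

t(1) = 7,  t(2) = 20,  t(3) = 11,  t(4) = 23,  t(5) = 7.
Since t(5) = t(1) = 7, the sequence is periodic with period 4.
(64 - 1) mod 4 = 3, so t(64) = t(4) = 23.

23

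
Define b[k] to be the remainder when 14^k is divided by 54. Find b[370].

Computing terms: b[1] = 14,  b[2] = 34,  b[3] = 44,  b[4] = 22,  b[5] = 38,  b[6] = 46,  b[7] = 50,  b[8] = 52,  b[9] = 26,  b[10] = 40,  b[11] = 20,  b[12] = 10,  b[13] = 32,  b[14] = 16,  b[15] = 8,  b[16] = 4,  b[17] = 2,  b[18] = 28,  b[19] = 14.
Since b[19] = b[1] = 14, the sequence is periodic with period 18.
So b[370] = b[1 + ((370-1) mod 18)] = b[10] = 40.

40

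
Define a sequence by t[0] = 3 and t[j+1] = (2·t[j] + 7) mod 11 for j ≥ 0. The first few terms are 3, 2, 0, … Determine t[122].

t[0] = 3, t[1] = 2, t[2] = 0, t[3] = 7, t[4] = 10, t[5] = 5, t[6] = 6, t[7] = 8, t[8] = 1, t[9] = 9, t[10] = 3.
Since t[10] = t[0] = 3, the sequence is periodic with period 10.
So t[122] = t[0 + ((122-0) mod 10)] = t[2] = 0.

0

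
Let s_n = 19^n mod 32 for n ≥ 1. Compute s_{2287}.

27

We have s_1 = 19,  s_2 = 9,  s_3 = 11,  s_4 = 17,  s_5 = 3,  s_6 = 25,  s_7 = 27,  s_8 = 1,  s_9 = 19.
The sequence repeats with period 8.
So s_{2287} = s_{1 + ((2287-1) mod 8)} = s_7 = 27.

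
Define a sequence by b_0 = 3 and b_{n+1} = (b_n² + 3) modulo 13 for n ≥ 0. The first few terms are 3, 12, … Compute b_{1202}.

Computing terms: b_0 = 3, b_1 = 12, b_2 = 4, b_3 = 6, b_4 = 0, b_5 = 3.
Since b_5 = b_0 = 3, the sequence is periodic with period 5.
So b_{1202} = b_{0 + ((1202-0) mod 5)} = b_2 = 4.

4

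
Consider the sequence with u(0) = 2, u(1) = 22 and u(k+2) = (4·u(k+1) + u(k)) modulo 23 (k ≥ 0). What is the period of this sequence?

Computing terms: u(0) = 2,  u(1) = 22,  u(2) = 21,  u(3) = 14,  u(4) = 8,  u(5) = 0,  u(6) = 8,  u(7) = 9,  u(8) = 21,  u(9) = 1,  u(10) = 2,  u(11) = 9,  u(12) = 15,  u(13) = 0,  u(14) = 15,  u(15) = 14,  u(16) = 2,  u(17) = 22.
The sequence repeats with period 16.

16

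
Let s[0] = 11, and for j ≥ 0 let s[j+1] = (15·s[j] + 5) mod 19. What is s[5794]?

Computing terms: s[0] = 11,  s[1] = 18,  s[2] = 9,  s[3] = 7,  s[4] = 15,  s[5] = 2,  s[6] = 16,  s[7] = 17,  s[8] = 13,  s[9] = 10,  s[10] = 3,  s[11] = 12,  s[12] = 14,  s[13] = 6,  s[14] = 0,  s[15] = 5,  s[16] = 4,  s[17] = 8,  s[18] = 11.
Since s[18] = s[0] = 11, the sequence is periodic with period 18.
(5794 - 0) mod 18 = 16, so s[5794] = s[16] = 4.

4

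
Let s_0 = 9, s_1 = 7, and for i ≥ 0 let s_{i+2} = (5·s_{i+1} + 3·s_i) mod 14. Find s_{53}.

6

s_0 = 9, s_1 = 7, s_2 = 6, s_3 = 9, s_4 = 7.
The sequence repeats with period 3.
(53 - 0) mod 3 = 2, so s_{53} = s_2 = 6.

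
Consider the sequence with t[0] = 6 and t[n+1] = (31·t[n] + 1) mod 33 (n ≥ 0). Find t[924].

3

We have t[0] = 6; t[1] = 22; t[2] = 23; t[3] = 21; t[4] = 25; t[5] = 17; t[6] = 0; t[7] = 1; t[8] = 32; t[9] = 3; t[10] = 28; t[11] = 11; t[12] = 12; t[13] = 10; t[14] = 14; t[15] = 6.
Since t[15] = t[0] = 6, the sequence is periodic with period 15.
(924 - 0) mod 15 = 9, so t[924] = t[9] = 3.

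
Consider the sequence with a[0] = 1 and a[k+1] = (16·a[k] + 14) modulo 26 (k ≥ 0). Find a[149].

Listing terms: a[0] = 1,  a[1] = 4,  a[2] = 0,  a[3] = 14,  a[4] = 4.
Since a[4] = a[1] = 4, the sequence is eventually periodic: after a pre-period of length 1 it cycles with period 3.
For k ≥ 1, a[k] depends only on (k - 1) mod 3. (149 - 1) mod 3 = 1, so a[149] = a[2] = 0.

0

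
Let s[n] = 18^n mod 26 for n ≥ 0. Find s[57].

Computing terms: s[0] = 1, s[1] = 18, s[2] = 12, s[3] = 8, s[4] = 14, s[5] = 18.
Since s[5] = s[1] = 18, the sequence is eventually periodic: after a pre-period of length 1 it cycles with period 4.
For n ≥ 1, s[n] depends only on (n - 1) mod 4. (57 - 1) mod 4 = 0, so s[57] = s[1] = 18.

18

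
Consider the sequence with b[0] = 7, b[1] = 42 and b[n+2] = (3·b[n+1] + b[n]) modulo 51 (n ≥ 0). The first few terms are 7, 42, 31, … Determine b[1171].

33

Listing terms: b[0] = 7, b[1] = 42, b[2] = 31, b[3] = 33, b[4] = 28, b[5] = 15, b[6] = 22, b[7] = 30, b[8] = 10, b[9] = 9, b[10] = 37, b[11] = 18, b[12] = 40, b[13] = 36, b[14] = 46, b[15] = 21, b[16] = 7, b[17] = 42.
Since (b[16], b[17]) = (b[0], b[1]) = (7, 42) (two consecutive terms determine the rest), the sequence is periodic with period 16.
(1171 - 0) mod 16 = 3, so b[1171] = b[3] = 33.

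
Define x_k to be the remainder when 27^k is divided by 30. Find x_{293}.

We have x_1 = 27,  x_2 = 9,  x_3 = 3,  x_4 = 21,  x_5 = 27.
The sequence repeats with period 4.
So x_{293} = x_{1 + ((293-1) mod 4)} = x_1 = 27.

27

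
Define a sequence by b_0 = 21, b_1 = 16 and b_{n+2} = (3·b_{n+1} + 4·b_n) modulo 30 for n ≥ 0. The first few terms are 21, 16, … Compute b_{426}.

24

b_0 = 21, b_1 = 16, b_2 = 12, b_3 = 10, b_4 = 18, b_5 = 4, b_6 = 24, b_7 = 28, b_8 = 0, b_9 = 22, b_{10} = 6, b_{11} = 16, b_{12} = 12.
Since (b_{11}, b_{12}) = (b_1, b_2) = (16, 12) (two consecutive terms determine the rest), the sequence is eventually periodic: after a pre-period of length 1 it cycles with period 10.
For n ≥ 1, b_n depends only on (n - 1) mod 10. (426 - 1) mod 10 = 5, so b_{426} = b_6 = 24.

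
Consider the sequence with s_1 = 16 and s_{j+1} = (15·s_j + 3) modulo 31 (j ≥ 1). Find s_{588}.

Computing terms: s_1 = 16, s_2 = 26, s_3 = 21, s_4 = 8, s_5 = 30, s_6 = 19, s_7 = 9, s_8 = 14, s_9 = 27, s_{10} = 5, s_{11} = 16.
Since s_{11} = s_1 = 16, the sequence is periodic with period 10.
So s_{588} = s_{1 + ((588-1) mod 10)} = s_8 = 14.

14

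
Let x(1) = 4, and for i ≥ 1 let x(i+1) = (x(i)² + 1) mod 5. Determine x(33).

We have x(1) = 4, x(2) = 2, x(3) = 0, x(4) = 1, x(5) = 2.
Since x(5) = x(2) = 2, the sequence is eventually periodic: after a pre-period of length 1 it cycles with period 3.
For i ≥ 2, x(i) depends only on (i - 2) mod 3. (33 - 2) mod 3 = 1, so x(33) = x(3) = 0.

0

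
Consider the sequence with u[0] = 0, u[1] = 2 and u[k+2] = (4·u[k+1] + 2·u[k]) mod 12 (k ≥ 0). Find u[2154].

Listing terms: u[0] = 0; u[1] = 2; u[2] = 8; u[3] = 0; u[4] = 4; u[5] = 4; u[6] = 0; u[7] = 8; u[8] = 8; u[9] = 0.
Since (u[8], u[9]) = (u[2], u[3]) = (8, 0) (two consecutive terms determine the rest), the sequence is eventually periodic: after a pre-period of length 2 it cycles with period 6.
For k ≥ 2, u[k] depends only on (k - 2) mod 6. (2154 - 2) mod 6 = 4, so u[2154] = u[6] = 0.

0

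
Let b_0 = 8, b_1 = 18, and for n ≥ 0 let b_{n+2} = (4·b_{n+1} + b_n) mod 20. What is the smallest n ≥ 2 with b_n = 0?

2

b_0 = 8,  b_1 = 18,  b_2 = 0,  b_3 = 18,  b_4 = 12,  b_5 = 6,  b_6 = 16,  b_7 = 10,  b_8 = 16,  b_9 = 14,  b_{10} = 12,  b_{11} = 2,  b_{12} = 0,  b_{13} = 2,  b_{14} = 8,  b_{15} = 14,  b_{16} = 4,  b_{17} = 10,  b_{18} = 4,  b_{19} = 6,  b_{20} = 8,  b_{21} = 18.
Since (b_{20}, b_{21}) = (b_0, b_1) = (8, 18) (two consecutive terms determine the rest), the sequence is periodic with period 20.
The value 0 first appears (with n ≥ 2) at b_2.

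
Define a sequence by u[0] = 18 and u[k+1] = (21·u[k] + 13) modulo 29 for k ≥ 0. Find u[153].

Computing terms: u[0] = 18, u[1] = 14, u[2] = 17, u[3] = 22, u[4] = 11, u[5] = 12, u[6] = 4, u[7] = 10, u[8] = 20, u[9] = 27, u[10] = 0, u[11] = 13, u[12] = 25, u[13] = 16, u[14] = 1, u[15] = 5, u[16] = 2, u[17] = 26, u[18] = 8, u[19] = 7, u[20] = 15, u[21] = 9, u[22] = 28, u[23] = 21, u[24] = 19, u[25] = 6, u[26] = 23, u[27] = 3, u[28] = 18.
Since u[28] = u[0] = 18, the sequence is periodic with period 28.
So u[153] = u[0 + ((153-0) mod 28)] = u[13] = 16.

16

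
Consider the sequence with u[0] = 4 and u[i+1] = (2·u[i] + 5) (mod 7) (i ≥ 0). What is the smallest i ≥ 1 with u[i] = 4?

3

Computing terms: u[0] = 4,  u[1] = 6,  u[2] = 3,  u[3] = 4.
Since u[3] = u[0] = 4, the sequence is periodic with period 3.
The value 4 next appears (with i ≥ 1) at u[3].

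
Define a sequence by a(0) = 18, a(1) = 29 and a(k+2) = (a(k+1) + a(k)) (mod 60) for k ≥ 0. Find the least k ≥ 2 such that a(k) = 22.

6

Listing terms: a(0) = 18,  a(1) = 29,  a(2) = 47,  a(3) = 16,  a(4) = 3,  a(5) = 19,  a(6) = 22,  a(7) = 41,  a(8) = 3,  a(9) = 44,  a(10) = 47,  a(11) = 31,  a(12) = 18,  a(13) = 49,  a(14) = 7,  a(15) = 56,  a(16) = 3,  a(17) = 59,  a(18) = 2,  a(19) = 1,  a(20) = 3,  a(21) = 4,  a(22) = 7,  a(23) = 11,  a(24) = 18,  a(25) = 29.
The sequence repeats with period 24.
The value 22 first appears (with k ≥ 2) at a(6).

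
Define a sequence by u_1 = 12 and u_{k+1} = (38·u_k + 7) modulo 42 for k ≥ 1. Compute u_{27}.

Listing terms: u_1 = 12; u_2 = 1; u_3 = 3; u_4 = 37; u_5 = 27; u_6 = 25; u_7 = 33; u_8 = 1.
Since u_8 = u_2 = 1, the sequence is eventually periodic: after a pre-period of length 1 it cycles with period 6.
For k ≥ 2, u_k depends only on (k - 2) mod 6. (27 - 2) mod 6 = 1, so u_{27} = u_3 = 3.

3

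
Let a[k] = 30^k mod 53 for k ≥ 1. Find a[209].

30

Computing terms: a[1] = 30,  a[2] = 52,  a[3] = 23,  a[4] = 1,  a[5] = 30.
Since a[5] = a[1] = 30, the sequence is periodic with period 4.
So a[209] = a[1 + ((209-1) mod 4)] = a[1] = 30.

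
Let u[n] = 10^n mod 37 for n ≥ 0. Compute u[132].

1

u[0] = 1; u[1] = 10; u[2] = 26; u[3] = 1.
Since u[3] = u[0] = 1, the sequence is periodic with period 3.
So u[132] = u[0 + ((132-0) mod 3)] = u[0] = 1.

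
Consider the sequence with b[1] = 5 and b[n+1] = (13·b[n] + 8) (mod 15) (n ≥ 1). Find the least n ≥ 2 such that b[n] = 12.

Computing terms: b[1] = 5,  b[2] = 13,  b[3] = 12,  b[4] = 14,  b[5] = 10,  b[6] = 3,  b[7] = 2,  b[8] = 4,  b[9] = 0,  b[10] = 8,  b[11] = 7,  b[12] = 9,  b[13] = 5.
Since b[13] = b[1] = 5, the sequence is periodic with period 12.
The value 12 first appears (with n ≥ 2) at b[3].

3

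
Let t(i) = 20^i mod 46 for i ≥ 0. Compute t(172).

2

Listing terms: t(0) = 1,  t(1) = 20,  t(2) = 32,  t(3) = 42,  t(4) = 12,  t(5) = 10,  t(6) = 16,  t(7) = 44,  t(8) = 6,  t(9) = 28,  t(10) = 8,  t(11) = 22,  t(12) = 26,  t(13) = 14,  t(14) = 4,  t(15) = 34,  t(16) = 36,  t(17) = 30,  t(18) = 2,  t(19) = 40,  t(20) = 18,  t(21) = 38,  t(22) = 24,  t(23) = 20.
Since t(23) = t(1) = 20, the sequence is eventually periodic: after a pre-period of length 1 it cycles with period 22.
For i ≥ 1, t(i) depends only on (i - 1) mod 22. (172 - 1) mod 22 = 17, so t(172) = t(18) = 2.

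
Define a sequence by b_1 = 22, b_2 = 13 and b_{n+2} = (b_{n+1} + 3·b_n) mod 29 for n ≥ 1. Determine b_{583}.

12

b_1 = 22,  b_2 = 13,  b_3 = 21,  b_4 = 2,  b_5 = 7,  b_6 = 13,  b_7 = 5,  b_8 = 15,  b_9 = 1,  b_{10} = 17,  b_{11} = 20,  b_{12} = 13,  b_{13} = 15,  b_{14} = 25,  b_{15} = 12,  b_{16} = 0,  b_{17} = 7,  b_{18} = 7,  b_{19} = 28,  b_{20} = 20,  b_{21} = 17,  b_{22} = 19,  b_{23} = 12,  b_{24} = 11,  b_{25} = 18,  b_{26} = 22,  b_{27} = 18,  b_{28} = 26,  b_{29} = 22,  b_{30} = 13.
The sequence repeats with period 28.
So b_{583} = b_{1 + ((583-1) mod 28)} = b_{23} = 12.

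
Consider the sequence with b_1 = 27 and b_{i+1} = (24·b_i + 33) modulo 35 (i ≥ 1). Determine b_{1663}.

27

b_1 = 27,  b_2 = 16,  b_3 = 32,  b_4 = 31,  b_5 = 7,  b_6 = 26,  b_7 = 27.
The sequence repeats with period 6.
So b_{1663} = b_{1 + ((1663-1) mod 6)} = b_1 = 27.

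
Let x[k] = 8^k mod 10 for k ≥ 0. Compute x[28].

6

Listing terms: x[0] = 1; x[1] = 8; x[2] = 4; x[3] = 2; x[4] = 6; x[5] = 8.
Since x[5] = x[1] = 8, the sequence is eventually periodic: after a pre-period of length 1 it cycles with period 4.
For k ≥ 1, x[k] depends only on (k - 1) mod 4. (28 - 1) mod 4 = 3, so x[28] = x[4] = 6.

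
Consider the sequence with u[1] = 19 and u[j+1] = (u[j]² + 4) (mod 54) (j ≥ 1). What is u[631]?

35

We have u[1] = 19,  u[2] = 41,  u[3] = 11,  u[4] = 17,  u[5] = 23,  u[6] = 47,  u[7] = 53,  u[8] = 5,  u[9] = 29,  u[10] = 35,  u[11] = 41.
Since u[11] = u[2] = 41, the sequence is eventually periodic: after a pre-period of length 1 it cycles with period 9.
For j ≥ 2, u[j] depends only on (j - 2) mod 9. (631 - 2) mod 9 = 8, so u[631] = u[10] = 35.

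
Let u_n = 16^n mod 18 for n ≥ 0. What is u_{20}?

4

We have u_0 = 1, u_1 = 16, u_2 = 4, u_3 = 10, u_4 = 16.
Since u_4 = u_1 = 16, the sequence is eventually periodic: after a pre-period of length 1 it cycles with period 3.
For n ≥ 1, u_n depends only on (n - 1) mod 3. (20 - 1) mod 3 = 1, so u_{20} = u_2 = 4.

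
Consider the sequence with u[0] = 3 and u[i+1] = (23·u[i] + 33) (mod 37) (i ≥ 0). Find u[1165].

u[0] = 3, u[1] = 28, u[2] = 11, u[3] = 27, u[4] = 25, u[5] = 16, u[6] = 31, u[7] = 6, u[8] = 23, u[9] = 7, u[10] = 9, u[11] = 18, u[12] = 3.
Since u[12] = u[0] = 3, the sequence is periodic with period 12.
So u[1165] = u[0 + ((1165-0) mod 12)] = u[1] = 28.

28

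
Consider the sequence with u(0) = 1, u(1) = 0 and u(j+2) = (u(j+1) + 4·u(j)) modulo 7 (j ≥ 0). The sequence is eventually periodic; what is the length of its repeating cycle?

48

u(0) = 1, u(1) = 0, u(2) = 4, u(3) = 4, u(4) = 6, u(5) = 1, u(6) = 4, u(7) = 1, u(8) = 3, u(9) = 0, u(10) = 5, u(11) = 5, u(12) = 4, u(13) = 3, u(14) = 5, u(15) = 3, u(16) = 2, u(17) = 0, u(18) = 1, u(19) = 1, u(20) = 5, u(21) = 2, u(22) = 1, u(23) = 2, u(24) = 6, u(25) = 0, u(26) = 3, u(27) = 3, u(28) = 1, u(29) = 6, u(30) = 3, u(31) = 6, u(32) = 4, u(33) = 0, u(34) = 2, u(35) = 2, u(36) = 3, u(37) = 4, u(38) = 2, u(39) = 4, u(40) = 5, u(41) = 0, u(42) = 6, u(43) = 6, u(44) = 2, u(45) = 5, u(46) = 6, u(47) = 5, u(48) = 1, u(49) = 0.
Since (u(48), u(49)) = (u(0), u(1)) = (1, 0) (two consecutive terms determine the rest), the sequence is periodic with period 48.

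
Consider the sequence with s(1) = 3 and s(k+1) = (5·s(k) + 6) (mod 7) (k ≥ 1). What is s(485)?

We have s(1) = 3; s(2) = 0; s(3) = 6; s(4) = 1; s(5) = 4; s(6) = 5; s(7) = 3.
Since s(7) = s(1) = 3, the sequence is periodic with period 6.
So s(485) = s(1 + ((485-1) mod 6)) = s(5) = 4.

4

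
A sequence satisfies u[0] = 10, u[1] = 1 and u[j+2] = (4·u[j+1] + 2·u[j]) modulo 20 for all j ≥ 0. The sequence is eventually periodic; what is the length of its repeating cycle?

4

We have u[0] = 10; u[1] = 1; u[2] = 4; u[3] = 18; u[4] = 0; u[5] = 16; u[6] = 4; u[7] = 8; u[8] = 0; u[9] = 16.
Since (u[8], u[9]) = (u[4], u[5]) = (0, 16) (two consecutive terms determine the rest), the sequence is eventually periodic: after a pre-period of length 4 it cycles with period 4.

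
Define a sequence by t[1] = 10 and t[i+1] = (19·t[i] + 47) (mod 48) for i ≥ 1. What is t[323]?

t[1] = 10, t[2] = 45, t[3] = 38, t[4] = 1, t[5] = 18, t[6] = 5, t[7] = 46, t[8] = 9, t[9] = 26, t[10] = 13, t[11] = 6, t[12] = 17, t[13] = 34, t[14] = 21, t[15] = 14, t[16] = 25, t[17] = 42, t[18] = 29, t[19] = 22, t[20] = 33, t[21] = 2, t[22] = 37, t[23] = 30, t[24] = 41, t[25] = 10.
The sequence repeats with period 24.
(323 - 1) mod 24 = 10, so t[323] = t[11] = 6.

6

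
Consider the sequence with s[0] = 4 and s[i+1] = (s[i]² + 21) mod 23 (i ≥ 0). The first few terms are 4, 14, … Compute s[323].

We have s[0] = 4, s[1] = 14, s[2] = 10, s[3] = 6, s[4] = 11, s[5] = 4.
Since s[5] = s[0] = 4, the sequence is periodic with period 5.
So s[323] = s[0 + ((323-0) mod 5)] = s[3] = 6.

6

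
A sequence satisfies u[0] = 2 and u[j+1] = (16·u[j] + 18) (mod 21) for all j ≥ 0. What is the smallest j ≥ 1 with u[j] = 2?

We have u[0] = 2,  u[1] = 8,  u[2] = 20,  u[3] = 2.
The sequence repeats with period 3.
The value 2 next appears (with j ≥ 1) at u[3].

3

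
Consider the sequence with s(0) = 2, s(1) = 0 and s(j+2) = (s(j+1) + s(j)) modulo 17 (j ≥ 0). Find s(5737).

16

We have s(0) = 2; s(1) = 0; s(2) = 2; s(3) = 2; s(4) = 4; s(5) = 6; s(6) = 10; s(7) = 16; s(8) = 9; s(9) = 8; s(10) = 0; s(11) = 8; s(12) = 8; s(13) = 16; s(14) = 7; s(15) = 6; s(16) = 13; s(17) = 2; s(18) = 15; s(19) = 0; s(20) = 15; s(21) = 15; s(22) = 13; s(23) = 11; s(24) = 7; s(25) = 1; s(26) = 8; s(27) = 9; s(28) = 0; s(29) = 9; s(30) = 9; s(31) = 1; s(32) = 10; s(33) = 11; s(34) = 4; s(35) = 15; s(36) = 2; s(37) = 0.
The sequence repeats with period 36.
So s(5737) = s(0 + ((5737-0) mod 36)) = s(13) = 16.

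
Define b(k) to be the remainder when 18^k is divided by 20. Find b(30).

We have b(1) = 18, b(2) = 4, b(3) = 12, b(4) = 16, b(5) = 8, b(6) = 4.
Since b(6) = b(2) = 4, the sequence is eventually periodic: after a pre-period of length 1 it cycles with period 4.
For k ≥ 2, b(k) depends only on (k - 2) mod 4. (30 - 2) mod 4 = 0, so b(30) = b(2) = 4.

4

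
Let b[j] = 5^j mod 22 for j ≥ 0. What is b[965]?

Listing terms: b[0] = 1,  b[1] = 5,  b[2] = 3,  b[3] = 15,  b[4] = 9,  b[5] = 1.
The sequence repeats with period 5.
So b[965] = b[0 + ((965-0) mod 5)] = b[0] = 1.

1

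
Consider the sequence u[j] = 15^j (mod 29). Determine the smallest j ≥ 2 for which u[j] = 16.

24

u[1] = 15,  u[2] = 22,  u[3] = 11,  u[4] = 20,  u[5] = 10,  u[6] = 5,  u[7] = 17,  u[8] = 23,  u[9] = 26,  u[10] = 13,  u[11] = 21,  u[12] = 25,  u[13] = 27,  u[14] = 28,  u[15] = 14,  u[16] = 7,  u[17] = 18,  u[18] = 9,  u[19] = 19,  u[20] = 24,  u[21] = 12,  u[22] = 6,  u[23] = 3,  u[24] = 16,  u[25] = 8,  u[26] = 4,  u[27] = 2,  u[28] = 1,  u[29] = 15.
Since u[29] = u[1] = 15, the sequence is periodic with period 28.
The value 16 first appears (with j ≥ 2) at u[24].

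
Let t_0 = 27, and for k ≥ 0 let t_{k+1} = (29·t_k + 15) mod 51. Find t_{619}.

39

Listing terms: t_0 = 27, t_1 = 33, t_2 = 3, t_3 = 0, t_4 = 15, t_5 = 42, t_6 = 9, t_7 = 21, t_8 = 12, t_9 = 6, t_{10} = 36, t_{11} = 39, t_{12} = 24, t_{13} = 48, t_{14} = 30, t_{15} = 18, t_{16} = 27.
The sequence repeats with period 16.
(619 - 0) mod 16 = 11, so t_{619} = t_{11} = 39.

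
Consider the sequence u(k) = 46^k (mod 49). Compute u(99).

Listing terms: u(1) = 46,  u(2) = 9,  u(3) = 22,  u(4) = 32,  u(5) = 2,  u(6) = 43,  u(7) = 18,  u(8) = 44,  u(9) = 15,  u(10) = 4,  u(11) = 37,  u(12) = 36,  u(13) = 39,  u(14) = 30,  u(15) = 8,  u(16) = 25,  u(17) = 23,  u(18) = 29,  u(19) = 11,  u(20) = 16,  u(21) = 1,  u(22) = 46.
Since u(22) = u(1) = 46, the sequence is periodic with period 21.
So u(99) = u(1 + ((99-1) mod 21)) = u(15) = 8.

8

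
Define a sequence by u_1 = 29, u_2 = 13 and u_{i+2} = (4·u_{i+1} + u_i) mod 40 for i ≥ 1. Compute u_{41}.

u_1 = 29, u_2 = 13, u_3 = 1, u_4 = 17, u_5 = 29, u_6 = 13.
The sequence repeats with period 4.
(41 - 1) mod 4 = 0, so u_{41} = u_1 = 29.

29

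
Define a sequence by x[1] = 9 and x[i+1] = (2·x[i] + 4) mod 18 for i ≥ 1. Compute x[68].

4

Computing terms: x[1] = 9, x[2] = 4, x[3] = 12, x[4] = 10, x[5] = 6, x[6] = 16, x[7] = 0, x[8] = 4.
Since x[8] = x[2] = 4, the sequence is eventually periodic: after a pre-period of length 1 it cycles with period 6.
For i ≥ 2, x[i] depends only on (i - 2) mod 6. (68 - 2) mod 6 = 0, so x[68] = x[2] = 4.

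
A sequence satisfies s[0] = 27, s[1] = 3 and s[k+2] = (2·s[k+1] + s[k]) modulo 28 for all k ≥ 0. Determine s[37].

3

Listing terms: s[0] = 27; s[1] = 3; s[2] = 5; s[3] = 13; s[4] = 3; s[5] = 19; s[6] = 13; s[7] = 17; s[8] = 19; s[9] = 27; s[10] = 17; s[11] = 5; s[12] = 27; s[13] = 3.
Since (s[12], s[13]) = (s[0], s[1]) = (27, 3) (two consecutive terms determine the rest), the sequence is periodic with period 12.
(37 - 0) mod 12 = 1, so s[37] = s[1] = 3.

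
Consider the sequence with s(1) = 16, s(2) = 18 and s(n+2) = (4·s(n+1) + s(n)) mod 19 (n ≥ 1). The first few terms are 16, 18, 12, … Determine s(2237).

10

s(1) = 16, s(2) = 18, s(3) = 12, s(4) = 9, s(5) = 10, s(6) = 11, s(7) = 16, s(8) = 18.
The sequence repeats with period 6.
So s(2237) = s(1 + ((2237-1) mod 6)) = s(5) = 10.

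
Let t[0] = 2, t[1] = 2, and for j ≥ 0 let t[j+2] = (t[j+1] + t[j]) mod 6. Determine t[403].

t[0] = 2, t[1] = 2, t[2] = 4, t[3] = 0, t[4] = 4, t[5] = 4, t[6] = 2, t[7] = 0, t[8] = 2, t[9] = 2.
Since (t[8], t[9]) = (t[0], t[1]) = (2, 2) (two consecutive terms determine the rest), the sequence is periodic with period 8.
So t[403] = t[0 + ((403-0) mod 8)] = t[3] = 0.

0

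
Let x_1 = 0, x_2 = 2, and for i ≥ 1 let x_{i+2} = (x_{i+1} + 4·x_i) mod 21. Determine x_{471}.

Computing terms: x_1 = 0,  x_2 = 2,  x_3 = 2,  x_4 = 10,  x_5 = 18,  x_6 = 16,  x_7 = 4,  x_8 = 5,  x_9 = 0,  x_{10} = 20,  x_{11} = 20,  x_{12} = 16,  x_{13} = 12,  x_{14} = 13,  x_{15} = 19,  x_{16} = 8,  x_{17} = 0,  x_{18} = 11,  x_{19} = 11,  x_{20} = 13,  x_{21} = 15,  x_{22} = 4,  x_{23} = 1,  x_{24} = 17,  x_{25} = 0,  x_{26} = 5,  x_{27} = 5,  x_{28} = 4,  x_{29} = 3,  x_{30} = 19,  x_{31} = 10,  x_{32} = 2,  x_{33} = 0,  x_{34} = 8,  x_{35} = 8,  x_{36} = 19,  x_{37} = 9,  x_{38} = 1,  x_{39} = 16,  x_{40} = 20,  x_{41} = 0,  x_{42} = 17,  x_{43} = 17,  x_{44} = 1,  x_{45} = 6,  x_{46} = 10,  x_{47} = 13,  x_{48} = 11,  x_{49} = 0,  x_{50} = 2.
The sequence repeats with period 48.
(471 - 1) mod 48 = 38, so x_{471} = x_{39} = 16.

16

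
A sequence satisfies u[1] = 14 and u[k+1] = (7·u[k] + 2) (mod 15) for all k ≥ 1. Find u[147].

Listing terms: u[1] = 14, u[2] = 10, u[3] = 12, u[4] = 11, u[5] = 4, u[6] = 0, u[7] = 2, u[8] = 1, u[9] = 9, u[10] = 5, u[11] = 7, u[12] = 6, u[13] = 14.
The sequence repeats with period 12.
(147 - 1) mod 12 = 2, so u[147] = u[3] = 12.

12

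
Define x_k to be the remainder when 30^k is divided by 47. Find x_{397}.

We have x_0 = 1; x_1 = 30; x_2 = 7; x_3 = 22; x_4 = 2; x_5 = 13; x_6 = 14; x_7 = 44; x_8 = 4; x_9 = 26; x_{10} = 28; x_{11} = 41; x_{12} = 8; x_{13} = 5; x_{14} = 9; x_{15} = 35; x_{16} = 16; x_{17} = 10; x_{18} = 18; x_{19} = 23; x_{20} = 32; x_{21} = 20; x_{22} = 36; x_{23} = 46; x_{24} = 17; x_{25} = 40; x_{26} = 25; x_{27} = 45; x_{28} = 34; x_{29} = 33; x_{30} = 3; x_{31} = 43; x_{32} = 21; x_{33} = 19; x_{34} = 6; x_{35} = 39; x_{36} = 42; x_{37} = 38; x_{38} = 12; x_{39} = 31; x_{40} = 37; x_{41} = 29; x_{42} = 24; x_{43} = 15; x_{44} = 27; x_{45} = 11; x_{46} = 1.
Since x_{46} = x_0 = 1, the sequence is periodic with period 46.
So x_{397} = x_{0 + ((397-0) mod 46)} = x_{29} = 33.

33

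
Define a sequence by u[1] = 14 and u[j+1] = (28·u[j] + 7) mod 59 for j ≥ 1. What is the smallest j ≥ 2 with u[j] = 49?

u[1] = 14; u[2] = 45; u[3] = 28; u[4] = 24; u[5] = 30; u[6] = 21; u[7] = 5; u[8] = 29; u[9] = 52; u[10] = 47; u[11] = 25; u[12] = 58; u[13] = 38; u[14] = 9; u[15] = 23; u[16] = 2; u[17] = 4; u[18] = 1; u[19] = 35; u[20] = 43; u[21] = 31; u[22] = 49; u[23] = 22; u[24] = 33; u[25] = 46; u[26] = 56; u[27] = 41; u[28] = 34; u[29] = 15; u[30] = 14.
Since u[30] = u[1] = 14, the sequence is periodic with period 29.
The value 49 first appears (with j ≥ 2) at u[22].

22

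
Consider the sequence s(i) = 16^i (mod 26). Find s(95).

22

Listing terms: s(1) = 16; s(2) = 22; s(3) = 14; s(4) = 16.
Since s(4) = s(1) = 16, the sequence is periodic with period 3.
(95 - 1) mod 3 = 1, so s(95) = s(2) = 22.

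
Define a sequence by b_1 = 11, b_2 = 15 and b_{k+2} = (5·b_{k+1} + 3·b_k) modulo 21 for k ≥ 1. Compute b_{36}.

b_1 = 11,  b_2 = 15,  b_3 = 3,  b_4 = 18,  b_5 = 15,  b_6 = 3.
Since (b_5, b_6) = (b_2, b_3) = (15, 3) (two consecutive terms determine the rest), the sequence is eventually periodic: after a pre-period of length 1 it cycles with period 3.
For k ≥ 2, b_k depends only on (k - 2) mod 3. (36 - 2) mod 3 = 1, so b_{36} = b_3 = 3.

3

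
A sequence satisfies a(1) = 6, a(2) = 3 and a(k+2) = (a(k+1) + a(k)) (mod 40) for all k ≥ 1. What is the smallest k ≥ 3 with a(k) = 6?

13

a(1) = 6,  a(2) = 3,  a(3) = 9,  a(4) = 12,  a(5) = 21,  a(6) = 33,  a(7) = 14,  a(8) = 7,  a(9) = 21,  a(10) = 28,  a(11) = 9,  a(12) = 37,  a(13) = 6,  a(14) = 3.
The sequence repeats with period 12.
The value 6 next appears (with k ≥ 3) at a(13).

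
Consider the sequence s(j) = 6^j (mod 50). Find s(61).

Listing terms: s(1) = 6,  s(2) = 36,  s(3) = 16,  s(4) = 46,  s(5) = 26,  s(6) = 6.
Since s(6) = s(1) = 6, the sequence is periodic with period 5.
(61 - 1) mod 5 = 0, so s(61) = s(1) = 6.

6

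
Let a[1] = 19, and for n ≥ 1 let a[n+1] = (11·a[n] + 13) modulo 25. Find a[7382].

12

a[1] = 19, a[2] = 22, a[3] = 5, a[4] = 18, a[5] = 11, a[6] = 9, a[7] = 12, a[8] = 20, a[9] = 8, a[10] = 1, a[11] = 24, a[12] = 2, a[13] = 10, a[14] = 23, a[15] = 16, a[16] = 14, a[17] = 17, a[18] = 0, a[19] = 13, a[20] = 6, a[21] = 4, a[22] = 7, a[23] = 15, a[24] = 3, a[25] = 21, a[26] = 19.
Since a[26] = a[1] = 19, the sequence is periodic with period 25.
So a[7382] = a[1 + ((7382-1) mod 25)] = a[7] = 12.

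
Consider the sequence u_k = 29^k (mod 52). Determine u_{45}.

1

Computing terms: u_0 = 1, u_1 = 29, u_2 = 9, u_3 = 1.
Since u_3 = u_0 = 1, the sequence is periodic with period 3.
So u_{45} = u_{0 + ((45-0) mod 3)} = u_0 = 1.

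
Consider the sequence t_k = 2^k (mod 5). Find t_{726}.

t_1 = 2; t_2 = 4; t_3 = 3; t_4 = 1; t_5 = 2.
Since t_5 = t_1 = 2, the sequence is periodic with period 4.
(726 - 1) mod 4 = 1, so t_{726} = t_2 = 4.

4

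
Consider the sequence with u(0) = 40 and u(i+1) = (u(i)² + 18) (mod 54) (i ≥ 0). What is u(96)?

Computing terms: u(0) = 40; u(1) = 52; u(2) = 22; u(3) = 16; u(4) = 4; u(5) = 34; u(6) = 40.
Since u(6) = u(0) = 40, the sequence is periodic with period 6.
So u(96) = u(0 + ((96-0) mod 6)) = u(0) = 40.

40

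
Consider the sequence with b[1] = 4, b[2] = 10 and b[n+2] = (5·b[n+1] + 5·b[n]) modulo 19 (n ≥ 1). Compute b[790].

12

b[1] = 4; b[2] = 10; b[3] = 13; b[4] = 1; b[5] = 13; b[6] = 13; b[7] = 16; b[8] = 12; b[9] = 7; b[10] = 0; b[11] = 16; b[12] = 4; b[13] = 5; b[14] = 7; b[15] = 3; b[16] = 12; b[17] = 18; b[18] = 17; b[19] = 4; b[20] = 10.
The sequence repeats with period 18.
So b[790] = b[1 + ((790-1) mod 18)] = b[16] = 12.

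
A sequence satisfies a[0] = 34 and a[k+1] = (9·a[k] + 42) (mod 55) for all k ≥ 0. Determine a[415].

We have a[0] = 34; a[1] = 18; a[2] = 39; a[3] = 8; a[4] = 4; a[5] = 23; a[6] = 29; a[7] = 28; a[8] = 19; a[9] = 48; a[10] = 34.
Since a[10] = a[0] = 34, the sequence is periodic with period 10.
So a[415] = a[0 + ((415-0) mod 10)] = a[5] = 23.

23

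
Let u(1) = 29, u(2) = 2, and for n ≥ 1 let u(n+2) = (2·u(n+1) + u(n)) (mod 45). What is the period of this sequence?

We have u(1) = 29, u(2) = 2, u(3) = 33, u(4) = 23, u(5) = 34, u(6) = 1, u(7) = 36, u(8) = 28, u(9) = 2, u(10) = 32, u(11) = 21, u(12) = 29, u(13) = 34, u(14) = 7, u(15) = 3, u(16) = 13, u(17) = 29, u(18) = 26, u(19) = 36, u(20) = 8, u(21) = 7, u(22) = 22, u(23) = 6, u(24) = 34, u(25) = 29, u(26) = 2.
Since (u(25), u(26)) = (u(1), u(2)) = (29, 2) (two consecutive terms determine the rest), the sequence is periodic with period 24.

24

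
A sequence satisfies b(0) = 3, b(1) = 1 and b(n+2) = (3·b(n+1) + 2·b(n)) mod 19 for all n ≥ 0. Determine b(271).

Listing terms: b(0) = 3; b(1) = 1; b(2) = 9; b(3) = 10; b(4) = 10; b(5) = 12; b(6) = 18; b(7) = 2; b(8) = 4; b(9) = 16; b(10) = 18; b(11) = 10; b(12) = 9; b(13) = 9; b(14) = 7; b(15) = 1; b(16) = 17; b(17) = 15; b(18) = 3; b(19) = 1.
The sequence repeats with period 18.
So b(271) = b(0 + ((271-0) mod 18)) = b(1) = 1.

1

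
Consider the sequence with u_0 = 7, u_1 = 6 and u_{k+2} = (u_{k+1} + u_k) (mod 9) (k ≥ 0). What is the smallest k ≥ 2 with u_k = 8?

Computing terms: u_0 = 7,  u_1 = 6,  u_2 = 4,  u_3 = 1,  u_4 = 5,  u_5 = 6,  u_6 = 2,  u_7 = 8,  u_8 = 1,  u_9 = 0,  u_{10} = 1,  u_{11} = 1,  u_{12} = 2,  u_{13} = 3,  u_{14} = 5,  u_{15} = 8,  u_{16} = 4,  u_{17} = 3,  u_{18} = 7,  u_{19} = 1,  u_{20} = 8,  u_{21} = 0,  u_{22} = 8,  u_{23} = 8,  u_{24} = 7,  u_{25} = 6.
Since (u_{24}, u_{25}) = (u_0, u_1) = (7, 6) (two consecutive terms determine the rest), the sequence is periodic with period 24.
The value 8 first appears (with k ≥ 2) at u_7.

7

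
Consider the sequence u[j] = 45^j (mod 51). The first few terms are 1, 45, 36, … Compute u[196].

21

We have u[0] = 1,  u[1] = 45,  u[2] = 36,  u[3] = 39,  u[4] = 21,  u[5] = 27,  u[6] = 42,  u[7] = 3,  u[8] = 33,  u[9] = 6,  u[10] = 15,  u[11] = 12,  u[12] = 30,  u[13] = 24,  u[14] = 9,  u[15] = 48,  u[16] = 18,  u[17] = 45.
Since u[17] = u[1] = 45, the sequence is eventually periodic: after a pre-period of length 1 it cycles with period 16.
For j ≥ 1, u[j] depends only on (j - 1) mod 16. (196 - 1) mod 16 = 3, so u[196] = u[4] = 21.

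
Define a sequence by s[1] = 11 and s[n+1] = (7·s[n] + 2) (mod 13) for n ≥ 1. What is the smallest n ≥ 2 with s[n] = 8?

10

Listing terms: s[1] = 11, s[2] = 1, s[3] = 9, s[4] = 0, s[5] = 2, s[6] = 3, s[7] = 10, s[8] = 7, s[9] = 12, s[10] = 8, s[11] = 6, s[12] = 5, s[13] = 11.
Since s[13] = s[1] = 11, the sequence is periodic with period 12.
The value 8 first appears (with n ≥ 2) at s[10].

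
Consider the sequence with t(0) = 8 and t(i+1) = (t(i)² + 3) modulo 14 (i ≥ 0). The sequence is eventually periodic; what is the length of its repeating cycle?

We have t(0) = 8, t(1) = 11, t(2) = 12, t(3) = 7, t(4) = 10, t(5) = 5, t(6) = 0, t(7) = 3, t(8) = 12.
Since t(8) = t(2) = 12, the sequence is eventually periodic: after a pre-period of length 2 it cycles with period 6.

6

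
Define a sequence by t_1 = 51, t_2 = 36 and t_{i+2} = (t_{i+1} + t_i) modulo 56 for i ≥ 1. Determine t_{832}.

27

Computing terms: t_1 = 51,  t_2 = 36,  t_3 = 31,  t_4 = 11,  t_5 = 42,  t_6 = 53,  t_7 = 39,  t_8 = 36,  t_9 = 19,  t_{10} = 55,  t_{11} = 18,  t_{12} = 17,  t_{13} = 35,  t_{14} = 52,  t_{15} = 31,  t_{16} = 27,  t_{17} = 2,  t_{18} = 29,  t_{19} = 31,  t_{20} = 4,  t_{21} = 35,  t_{22} = 39,  t_{23} = 18,  t_{24} = 1,  t_{25} = 19,  t_{26} = 20,  t_{27} = 39,  t_{28} = 3,  t_{29} = 42,  t_{30} = 45,  t_{31} = 31,  t_{32} = 20,  t_{33} = 51,  t_{34} = 15,  t_{35} = 10,  t_{36} = 25,  t_{37} = 35,  t_{38} = 4,  t_{39} = 39,  t_{40} = 43,  t_{41} = 26,  t_{42} = 13,  t_{43} = 39,  t_{44} = 52,  t_{45} = 35,  t_{46} = 31,  t_{47} = 10,  t_{48} = 41,  t_{49} = 51,  t_{50} = 36.
Since (t_{49}, t_{50}) = (t_1, t_2) = (51, 36) (two consecutive terms determine the rest), the sequence is periodic with period 48.
(832 - 1) mod 48 = 15, so t_{832} = t_{16} = 27.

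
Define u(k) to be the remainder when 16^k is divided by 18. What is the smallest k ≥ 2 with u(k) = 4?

2

u(1) = 16, u(2) = 4, u(3) = 10, u(4) = 16.
The sequence repeats with period 3.
The value 4 first appears (with k ≥ 2) at u(2).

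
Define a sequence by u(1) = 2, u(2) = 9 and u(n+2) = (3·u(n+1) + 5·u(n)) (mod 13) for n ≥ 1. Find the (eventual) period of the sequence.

We have u(1) = 2,  u(2) = 9,  u(3) = 11,  u(4) = 0,  u(5) = 3,  u(6) = 9,  u(7) = 3,  u(8) = 2,  u(9) = 8,  u(10) = 8,  u(11) = 12,  u(12) = 11,  u(13) = 2,  u(14) = 9.
The sequence repeats with period 12.

12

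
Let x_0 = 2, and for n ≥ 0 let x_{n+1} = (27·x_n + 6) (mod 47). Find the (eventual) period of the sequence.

23

Computing terms: x_0 = 2; x_1 = 13; x_2 = 28; x_3 = 10; x_4 = 41; x_5 = 32; x_6 = 24; x_7 = 43; x_8 = 39; x_9 = 25; x_{10} = 23; x_{11} = 16; x_{12} = 15; x_{13} = 35; x_{14} = 11; x_{15} = 21; x_{16} = 9; x_{17} = 14; x_{18} = 8; x_{19} = 34; x_{20} = 31; x_{21} = 44; x_{22} = 19; x_{23} = 2.
The sequence repeats with period 23.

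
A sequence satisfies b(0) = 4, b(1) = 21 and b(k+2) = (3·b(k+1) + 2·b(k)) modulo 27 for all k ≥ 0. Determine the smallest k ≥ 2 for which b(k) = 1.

Listing terms: b(0) = 4, b(1) = 21, b(2) = 17, b(3) = 12, b(4) = 16, b(5) = 18, b(6) = 5, b(7) = 24, b(8) = 1, b(9) = 24, b(10) = 20, b(11) = 0, b(12) = 13, b(13) = 12, b(14) = 8, b(15) = 21, b(16) = 25, b(17) = 9, b(18) = 23, b(19) = 6, b(20) = 10, b(21) = 15, b(22) = 11, b(23) = 9, b(24) = 22, b(25) = 3, b(26) = 26, b(27) = 3, b(28) = 7, b(29) = 0, b(30) = 14, b(31) = 15, b(32) = 19, b(33) = 6, b(34) = 2, b(35) = 18, b(36) = 4, b(37) = 21.
Since (b(36), b(37)) = (b(0), b(1)) = (4, 21) (two consecutive terms determine the rest), the sequence is periodic with period 36.
The value 1 first appears (with k ≥ 2) at b(8).

8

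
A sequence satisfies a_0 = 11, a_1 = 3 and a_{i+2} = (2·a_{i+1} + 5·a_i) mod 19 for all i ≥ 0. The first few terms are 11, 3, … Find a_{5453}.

We have a_0 = 11,  a_1 = 3,  a_2 = 4,  a_3 = 4,  a_4 = 9,  a_5 = 0,  a_6 = 7,  a_7 = 14,  a_8 = 6,  a_9 = 6,  a_{10} = 4,  a_{11} = 0,  a_{12} = 1,  a_{13} = 2,  a_{14} = 9,  a_{15} = 9,  a_{16} = 6,  a_{17} = 0,  a_{18} = 11,  a_{19} = 3.
Since (a_{18}, a_{19}) = (a_0, a_1) = (11, 3) (two consecutive terms determine the rest), the sequence is periodic with period 18.
So a_{5453} = a_{0 + ((5453-0) mod 18)} = a_{17} = 0.

0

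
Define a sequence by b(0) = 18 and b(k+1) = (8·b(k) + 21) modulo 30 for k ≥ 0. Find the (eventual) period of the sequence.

4

We have b(0) = 18; b(1) = 15; b(2) = 21; b(3) = 9; b(4) = 3; b(5) = 15.
Since b(5) = b(1) = 15, the sequence is eventually periodic: after a pre-period of length 1 it cycles with period 4.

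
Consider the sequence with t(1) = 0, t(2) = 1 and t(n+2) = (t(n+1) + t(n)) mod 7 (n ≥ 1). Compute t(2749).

4

We have t(1) = 0, t(2) = 1, t(3) = 1, t(4) = 2, t(5) = 3, t(6) = 5, t(7) = 1, t(8) = 6, t(9) = 0, t(10) = 6, t(11) = 6, t(12) = 5, t(13) = 4, t(14) = 2, t(15) = 6, t(16) = 1, t(17) = 0, t(18) = 1.
Since (t(17), t(18)) = (t(1), t(2)) = (0, 1) (two consecutive terms determine the rest), the sequence is periodic with period 16.
(2749 - 1) mod 16 = 12, so t(2749) = t(13) = 4.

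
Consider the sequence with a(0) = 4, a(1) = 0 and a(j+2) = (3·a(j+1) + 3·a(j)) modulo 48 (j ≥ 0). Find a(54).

We have a(0) = 4,  a(1) = 0,  a(2) = 12,  a(3) = 36,  a(4) = 0,  a(5) = 12.
Since (a(4), a(5)) = (a(1), a(2)) = (0, 12) (two consecutive terms determine the rest), the sequence is eventually periodic: after a pre-period of length 1 it cycles with period 3.
For j ≥ 1, a(j) depends only on (j - 1) mod 3. (54 - 1) mod 3 = 2, so a(54) = a(3) = 36.

36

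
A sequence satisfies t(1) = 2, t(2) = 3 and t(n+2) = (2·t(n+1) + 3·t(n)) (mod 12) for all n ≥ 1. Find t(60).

Listing terms: t(1) = 2,  t(2) = 3,  t(3) = 0,  t(4) = 9,  t(5) = 6,  t(6) = 3,  t(7) = 0.
Since (t(6), t(7)) = (t(2), t(3)) = (3, 0) (two consecutive terms determine the rest), the sequence is eventually periodic: after a pre-period of length 1 it cycles with period 4.
For n ≥ 2, t(n) depends only on (n - 2) mod 4. (60 - 2) mod 4 = 2, so t(60) = t(4) = 9.

9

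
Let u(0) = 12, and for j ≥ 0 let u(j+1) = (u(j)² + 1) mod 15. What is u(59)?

Listing terms: u(0) = 12; u(1) = 10; u(2) = 11; u(3) = 2; u(4) = 5; u(5) = 11.
Since u(5) = u(2) = 11, the sequence is eventually periodic: after a pre-period of length 2 it cycles with period 3.
For j ≥ 2, u(j) depends only on (j - 2) mod 3. (59 - 2) mod 3 = 0, so u(59) = u(2) = 11.

11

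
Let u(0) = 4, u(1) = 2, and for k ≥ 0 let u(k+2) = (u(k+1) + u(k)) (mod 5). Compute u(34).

1

u(0) = 4,  u(1) = 2,  u(2) = 1,  u(3) = 3,  u(4) = 4,  u(5) = 2.
Since (u(4), u(5)) = (u(0), u(1)) = (4, 2) (two consecutive terms determine the rest), the sequence is periodic with period 4.
(34 - 0) mod 4 = 2, so u(34) = u(2) = 1.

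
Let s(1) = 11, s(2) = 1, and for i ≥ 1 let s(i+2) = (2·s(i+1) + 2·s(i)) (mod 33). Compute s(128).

31

Listing terms: s(1) = 11; s(2) = 1; s(3) = 24; s(4) = 17; s(5) = 16; s(6) = 0; s(7) = 32; s(8) = 31; s(9) = 27; s(10) = 17; s(11) = 22; s(12) = 12; s(13) = 2; s(14) = 28; s(15) = 27; s(16) = 11; s(17) = 10; s(18) = 9; s(19) = 5; s(20) = 28; s(21) = 0; s(22) = 23; s(23) = 13; s(24) = 6; s(25) = 5; s(26) = 22; s(27) = 21; s(28) = 20; s(29) = 16; s(30) = 6; s(31) = 11; s(32) = 1.
Since (s(31), s(32)) = (s(1), s(2)) = (11, 1) (two consecutive terms determine the rest), the sequence is periodic with period 30.
(128 - 1) mod 30 = 7, so s(128) = s(8) = 31.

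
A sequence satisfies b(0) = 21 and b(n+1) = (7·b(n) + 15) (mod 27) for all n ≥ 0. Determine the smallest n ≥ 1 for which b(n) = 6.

5

We have b(0) = 21; b(1) = 0; b(2) = 15; b(3) = 12; b(4) = 18; b(5) = 6; b(6) = 3; b(7) = 9; b(8) = 24; b(9) = 21.
Since b(9) = b(0) = 21, the sequence is periodic with period 9.
The value 6 first appears (with n ≥ 1) at b(5).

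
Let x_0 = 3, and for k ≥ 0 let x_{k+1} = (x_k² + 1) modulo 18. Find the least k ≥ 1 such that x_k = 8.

We have x_0 = 3; x_1 = 10; x_2 = 11; x_3 = 14; x_4 = 17; x_5 = 2; x_6 = 5; x_7 = 8; x_8 = 11.
Since x_8 = x_2 = 11, the sequence is eventually periodic: after a pre-period of length 2 it cycles with period 6.
The value 8 first appears (with k ≥ 1) at x_7.

7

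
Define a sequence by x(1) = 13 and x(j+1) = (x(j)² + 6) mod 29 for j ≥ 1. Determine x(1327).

Computing terms: x(1) = 13, x(2) = 1, x(3) = 7, x(4) = 26, x(5) = 15, x(6) = 28, x(7) = 7.
Since x(7) = x(3) = 7, the sequence is eventually periodic: after a pre-period of length 2 it cycles with period 4.
For j ≥ 3, x(j) depends only on (j - 3) mod 4. (1327 - 3) mod 4 = 0, so x(1327) = x(3) = 7.

7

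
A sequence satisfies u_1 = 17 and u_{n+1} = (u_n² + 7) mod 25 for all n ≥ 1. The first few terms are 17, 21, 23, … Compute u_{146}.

Computing terms: u_1 = 17,  u_2 = 21,  u_3 = 23,  u_4 = 11,  u_5 = 3,  u_6 = 16,  u_7 = 13,  u_8 = 1,  u_9 = 8,  u_{10} = 21.
Since u_{10} = u_2 = 21, the sequence is eventually periodic: after a pre-period of length 1 it cycles with period 8.
For n ≥ 2, u_n depends only on (n - 2) mod 8. (146 - 2) mod 8 = 0, so u_{146} = u_2 = 21.

21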